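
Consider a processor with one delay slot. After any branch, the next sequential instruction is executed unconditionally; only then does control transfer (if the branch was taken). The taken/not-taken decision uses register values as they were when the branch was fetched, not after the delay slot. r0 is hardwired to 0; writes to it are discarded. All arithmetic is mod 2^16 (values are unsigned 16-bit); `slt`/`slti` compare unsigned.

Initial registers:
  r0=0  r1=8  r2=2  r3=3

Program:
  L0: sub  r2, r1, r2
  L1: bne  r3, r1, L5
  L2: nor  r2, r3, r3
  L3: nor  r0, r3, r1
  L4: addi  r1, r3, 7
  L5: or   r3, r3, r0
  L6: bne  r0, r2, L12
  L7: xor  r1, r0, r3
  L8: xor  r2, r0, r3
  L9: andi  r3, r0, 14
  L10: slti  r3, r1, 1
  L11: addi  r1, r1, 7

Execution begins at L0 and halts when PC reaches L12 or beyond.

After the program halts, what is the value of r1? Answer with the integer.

3

#0 sub  r2, r1, r2 ; 0/8/6/3
#1 bne  r3, r1, L5 ; 0/8/6/3 ; →target
#2 nor  r2, r3, r3 ; 0/8/65532/3
#5 or   r3, r3, r0 ; 0/8/65532/3
#6 bne  r0, r2, L12 ; 0/8/65532/3 ; →target
#7 xor  r1, r0, r3 ; 0/3/65532/3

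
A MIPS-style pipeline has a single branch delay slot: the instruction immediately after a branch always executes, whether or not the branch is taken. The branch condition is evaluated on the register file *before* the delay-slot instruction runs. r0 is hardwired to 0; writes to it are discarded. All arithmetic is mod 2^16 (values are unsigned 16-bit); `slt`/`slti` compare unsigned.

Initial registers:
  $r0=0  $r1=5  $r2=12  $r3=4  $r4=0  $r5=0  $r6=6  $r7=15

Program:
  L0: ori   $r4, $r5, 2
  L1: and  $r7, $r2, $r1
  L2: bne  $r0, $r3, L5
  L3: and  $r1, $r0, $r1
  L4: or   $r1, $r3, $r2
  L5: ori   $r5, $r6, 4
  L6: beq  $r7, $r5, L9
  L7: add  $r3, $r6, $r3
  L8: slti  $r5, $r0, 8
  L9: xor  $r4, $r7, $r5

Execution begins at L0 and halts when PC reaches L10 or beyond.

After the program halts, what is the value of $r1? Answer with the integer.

0

  step pc=0: ori   $r4, $r5, 2  regs=(0,5,12,4,2,0,6,15)
  step pc=1: and  $r7, $r2, $r1  regs=(0,5,12,4,2,0,6,4)
  step pc=2: bne  $r0, $r3, L5  cond=T  regs=(0,5,12,4,2,0,6,4)
  step pc=3: and  $r1, $r0, $r1  regs=(0,0,12,4,2,0,6,4)
  step pc=5: ori   $r5, $r6, 4  regs=(0,0,12,4,2,6,6,4)
  step pc=6: beq  $r7, $r5, L9  cond=F  regs=(0,0,12,4,2,6,6,4)
  step pc=7: add  $r3, $r6, $r3  regs=(0,0,12,10,2,6,6,4)
  step pc=8: slti  $r5, $r0, 8  regs=(0,0,12,10,2,1,6,4)
  step pc=9: xor  $r4, $r7, $r5  regs=(0,0,12,10,5,1,6,4)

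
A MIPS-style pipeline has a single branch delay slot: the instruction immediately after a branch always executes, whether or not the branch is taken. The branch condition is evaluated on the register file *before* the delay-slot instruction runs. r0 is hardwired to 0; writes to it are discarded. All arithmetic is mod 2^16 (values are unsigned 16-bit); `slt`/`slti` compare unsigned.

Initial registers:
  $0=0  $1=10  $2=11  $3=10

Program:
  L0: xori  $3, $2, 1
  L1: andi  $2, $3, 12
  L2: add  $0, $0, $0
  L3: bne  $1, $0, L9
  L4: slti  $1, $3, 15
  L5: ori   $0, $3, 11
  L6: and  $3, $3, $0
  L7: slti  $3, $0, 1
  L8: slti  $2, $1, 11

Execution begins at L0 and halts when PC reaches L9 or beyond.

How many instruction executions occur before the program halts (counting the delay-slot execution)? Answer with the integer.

PC=0  xori  $3, $2, 1        | $0=0 $1=10 $2=11 $3=10
PC=1  andi  $2, $3, 12       | $0=0 $1=10 $2=8 $3=10
PC=2  add  $0, $0, $0        | $0=0 $1=10 $2=8 $3=10
PC=3  bne  $1, $0, L9        | $0=0 $1=10 $2=8 $3=10  [TAKEN]
PC=4  slti  $1, $3, 15       | $0=0 $1=1 $2=8 $3=10

5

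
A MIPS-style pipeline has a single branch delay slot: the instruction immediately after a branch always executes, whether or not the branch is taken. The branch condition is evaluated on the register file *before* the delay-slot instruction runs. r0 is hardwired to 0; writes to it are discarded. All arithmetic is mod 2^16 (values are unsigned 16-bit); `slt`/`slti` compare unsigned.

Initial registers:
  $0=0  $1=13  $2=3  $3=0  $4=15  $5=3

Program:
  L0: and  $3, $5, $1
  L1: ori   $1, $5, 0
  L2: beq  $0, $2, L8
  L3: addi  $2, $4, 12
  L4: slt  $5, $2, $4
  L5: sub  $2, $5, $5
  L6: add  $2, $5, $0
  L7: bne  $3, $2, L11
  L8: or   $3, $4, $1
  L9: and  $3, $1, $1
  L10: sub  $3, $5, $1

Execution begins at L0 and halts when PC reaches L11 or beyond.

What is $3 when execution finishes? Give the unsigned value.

#0 and  $3, $5, $1 ; 0/13/3/1/15/3
#1 ori   $1, $5, 0 ; 0/3/3/1/15/3
#2 beq  $0, $2, L8 ; 0/3/3/1/15/3 ; →fallthru
#3 addi  $2, $4, 12 ; 0/3/27/1/15/3
#4 slt  $5, $2, $4 ; 0/3/27/1/15/0
#5 sub  $2, $5, $5 ; 0/3/0/1/15/0
#6 add  $2, $5, $0 ; 0/3/0/1/15/0
#7 bne  $3, $2, L11 ; 0/3/0/1/15/0 ; →target
#8 or   $3, $4, $1 ; 0/3/0/15/15/0

15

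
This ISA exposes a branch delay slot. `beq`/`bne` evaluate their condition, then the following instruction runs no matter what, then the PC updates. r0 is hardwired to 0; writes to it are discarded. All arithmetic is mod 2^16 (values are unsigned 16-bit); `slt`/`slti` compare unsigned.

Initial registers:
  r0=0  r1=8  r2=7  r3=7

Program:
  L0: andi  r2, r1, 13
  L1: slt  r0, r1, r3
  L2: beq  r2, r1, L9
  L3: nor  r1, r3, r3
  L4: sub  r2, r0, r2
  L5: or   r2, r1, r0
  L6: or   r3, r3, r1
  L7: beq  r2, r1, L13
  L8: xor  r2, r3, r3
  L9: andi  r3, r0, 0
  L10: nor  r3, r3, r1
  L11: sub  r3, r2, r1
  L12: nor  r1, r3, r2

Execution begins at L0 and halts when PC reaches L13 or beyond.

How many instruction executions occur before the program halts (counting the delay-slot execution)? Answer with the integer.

8

#0 andi  r2, r1, 13 ; 0/8/8/7
#1 slt  r0, r1, r3 ; 0/8/8/7
#2 beq  r2, r1, L9 ; 0/8/8/7 ; →target
#3 nor  r1, r3, r3 ; 0/65528/8/7
#9 andi  r3, r0, 0 ; 0/65528/8/0
#10 nor  r3, r3, r1 ; 0/65528/8/7
#11 sub  r3, r2, r1 ; 0/65528/8/16
#12 nor  r1, r3, r2 ; 0/65511/8/16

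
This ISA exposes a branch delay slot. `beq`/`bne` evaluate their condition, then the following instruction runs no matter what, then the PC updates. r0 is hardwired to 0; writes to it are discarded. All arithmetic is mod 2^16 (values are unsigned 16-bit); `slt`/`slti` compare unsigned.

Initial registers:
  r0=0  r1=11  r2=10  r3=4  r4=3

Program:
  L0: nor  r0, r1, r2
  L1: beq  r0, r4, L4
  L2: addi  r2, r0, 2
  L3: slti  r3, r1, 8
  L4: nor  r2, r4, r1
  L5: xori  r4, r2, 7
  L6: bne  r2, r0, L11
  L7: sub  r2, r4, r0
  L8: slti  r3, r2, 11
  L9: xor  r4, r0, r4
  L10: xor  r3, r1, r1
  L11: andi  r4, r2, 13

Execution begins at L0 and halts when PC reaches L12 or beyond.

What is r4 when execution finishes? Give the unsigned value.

PC=0  nor  r0, r1, r2        | r0=0 r1=11 r2=10 r3=4 r4=3
PC=1  beq  r0, r4, L4        | r0=0 r1=11 r2=10 r3=4 r4=3  [not taken]
PC=2  addi  r2, r0, 2        | r0=0 r1=11 r2=2 r3=4 r4=3
PC=3  slti  r3, r1, 8        | r0=0 r1=11 r2=2 r3=0 r4=3
PC=4  nor  r2, r4, r1        | r0=0 r1=11 r2=65524 r3=0 r4=3
PC=5  xori  r4, r2, 7        | r0=0 r1=11 r2=65524 r3=0 r4=65523
PC=6  bne  r2, r0, L11       | r0=0 r1=11 r2=65524 r3=0 r4=65523  [TAKEN]
PC=7  sub  r2, r4, r0        | r0=0 r1=11 r2=65523 r3=0 r4=65523
PC=11 andi  r4, r2, 13       | r0=0 r1=11 r2=65523 r3=0 r4=1

1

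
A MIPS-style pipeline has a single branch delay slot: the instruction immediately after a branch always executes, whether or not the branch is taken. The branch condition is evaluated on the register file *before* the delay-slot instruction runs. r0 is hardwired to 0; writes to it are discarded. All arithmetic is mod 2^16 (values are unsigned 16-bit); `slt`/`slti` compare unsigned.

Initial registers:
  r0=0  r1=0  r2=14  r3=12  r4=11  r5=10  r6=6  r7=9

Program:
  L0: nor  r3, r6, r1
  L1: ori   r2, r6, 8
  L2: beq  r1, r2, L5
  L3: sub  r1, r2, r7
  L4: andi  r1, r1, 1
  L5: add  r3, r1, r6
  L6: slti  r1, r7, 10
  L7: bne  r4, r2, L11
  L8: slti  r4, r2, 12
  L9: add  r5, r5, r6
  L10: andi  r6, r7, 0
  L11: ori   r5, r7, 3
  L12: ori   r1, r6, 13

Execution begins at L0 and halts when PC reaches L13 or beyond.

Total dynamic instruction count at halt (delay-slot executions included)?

11

  step pc=0: nor  r3, r6, r1  regs=(0,0,14,65529,11,10,6,9)
  step pc=1: ori   r2, r6, 8  regs=(0,0,14,65529,11,10,6,9)
  step pc=2: beq  r1, r2, L5  cond=F  regs=(0,0,14,65529,11,10,6,9)
  step pc=3: sub  r1, r2, r7  regs=(0,5,14,65529,11,10,6,9)
  step pc=4: andi  r1, r1, 1  regs=(0,1,14,65529,11,10,6,9)
  step pc=5: add  r3, r1, r6  regs=(0,1,14,7,11,10,6,9)
  step pc=6: slti  r1, r7, 10  regs=(0,1,14,7,11,10,6,9)
  step pc=7: bne  r4, r2, L11  cond=T  regs=(0,1,14,7,11,10,6,9)
  step pc=8: slti  r4, r2, 12  regs=(0,1,14,7,0,10,6,9)
  step pc=11: ori   r5, r7, 3  regs=(0,1,14,7,0,11,6,9)
  step pc=12: ori   r1, r6, 13  regs=(0,15,14,7,0,11,6,9)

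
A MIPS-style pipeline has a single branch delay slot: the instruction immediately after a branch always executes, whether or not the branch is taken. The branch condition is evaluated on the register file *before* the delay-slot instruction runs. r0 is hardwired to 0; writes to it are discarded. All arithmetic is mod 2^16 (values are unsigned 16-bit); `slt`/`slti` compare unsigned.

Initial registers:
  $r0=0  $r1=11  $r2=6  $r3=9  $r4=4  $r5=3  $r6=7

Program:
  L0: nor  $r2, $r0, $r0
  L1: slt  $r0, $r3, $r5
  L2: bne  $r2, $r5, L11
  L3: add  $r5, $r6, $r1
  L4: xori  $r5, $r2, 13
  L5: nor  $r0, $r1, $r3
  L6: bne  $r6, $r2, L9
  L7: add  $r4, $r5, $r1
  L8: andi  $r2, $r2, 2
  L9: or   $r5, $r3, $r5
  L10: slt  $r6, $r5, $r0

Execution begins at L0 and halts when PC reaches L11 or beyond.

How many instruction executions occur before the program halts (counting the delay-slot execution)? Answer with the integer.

4

#0 nor  $r2, $r0, $r0 ; 0/11/65535/9/4/3/7
#1 slt  $r0, $r3, $r5 ; 0/11/65535/9/4/3/7
#2 bne  $r2, $r5, L11 ; 0/11/65535/9/4/3/7 ; →target
#3 add  $r5, $r6, $r1 ; 0/11/65535/9/4/18/7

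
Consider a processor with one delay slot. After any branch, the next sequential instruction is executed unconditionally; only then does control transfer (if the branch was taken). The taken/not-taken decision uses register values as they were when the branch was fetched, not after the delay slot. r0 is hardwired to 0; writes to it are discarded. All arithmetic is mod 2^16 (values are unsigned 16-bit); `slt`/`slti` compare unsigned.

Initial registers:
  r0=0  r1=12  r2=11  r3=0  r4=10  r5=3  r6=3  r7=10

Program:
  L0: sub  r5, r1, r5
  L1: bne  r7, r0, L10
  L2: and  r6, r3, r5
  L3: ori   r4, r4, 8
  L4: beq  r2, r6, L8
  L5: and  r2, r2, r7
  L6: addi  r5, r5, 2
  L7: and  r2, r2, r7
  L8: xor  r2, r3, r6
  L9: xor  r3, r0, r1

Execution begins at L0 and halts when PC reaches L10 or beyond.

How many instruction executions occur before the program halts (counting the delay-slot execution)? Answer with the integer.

PC=0  sub  r5, r1, r5        | r0=0 r1=12 r2=11 r3=0 r4=10 r5=9 r6=3 r7=10
PC=1  bne  r7, r0, L10       | r0=0 r1=12 r2=11 r3=0 r4=10 r5=9 r6=3 r7=10  [TAKEN]
PC=2  and  r6, r3, r5        | r0=0 r1=12 r2=11 r3=0 r4=10 r5=9 r6=0 r7=10

3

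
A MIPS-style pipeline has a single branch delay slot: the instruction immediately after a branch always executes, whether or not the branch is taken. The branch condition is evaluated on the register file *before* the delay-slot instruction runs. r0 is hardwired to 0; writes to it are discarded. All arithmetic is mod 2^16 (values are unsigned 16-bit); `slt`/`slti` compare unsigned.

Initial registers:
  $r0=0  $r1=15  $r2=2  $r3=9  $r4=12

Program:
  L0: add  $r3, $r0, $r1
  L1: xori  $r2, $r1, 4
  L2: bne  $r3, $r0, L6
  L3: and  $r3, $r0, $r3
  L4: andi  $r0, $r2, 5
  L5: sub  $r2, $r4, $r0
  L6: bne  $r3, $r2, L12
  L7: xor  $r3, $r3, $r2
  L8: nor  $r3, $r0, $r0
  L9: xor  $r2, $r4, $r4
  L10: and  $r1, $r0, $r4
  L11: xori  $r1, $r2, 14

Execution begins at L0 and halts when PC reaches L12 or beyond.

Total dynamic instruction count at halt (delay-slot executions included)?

[0] add  $r3, $r0, $r1  →  {$r0:0, $r1:15, $r2:2, $r3:15, $r4:12}
[1] xori  $r2, $r1, 4  →  {$r0:0, $r1:15, $r2:11, $r3:15, $r4:12}
[2] bne  $r3, $r0, L6  →  {$r0:0, $r1:15, $r2:11, $r3:15, $r4:12}  ⟨branch taken⟩
[3] and  $r3, $r0, $r3  →  {$r0:0, $r1:15, $r2:11, $r3:0, $r4:12}
[6] bne  $r3, $r2, L12  →  {$r0:0, $r1:15, $r2:11, $r3:0, $r4:12}  ⟨branch taken⟩
[7] xor  $r3, $r3, $r2  →  {$r0:0, $r1:15, $r2:11, $r3:11, $r4:12}

6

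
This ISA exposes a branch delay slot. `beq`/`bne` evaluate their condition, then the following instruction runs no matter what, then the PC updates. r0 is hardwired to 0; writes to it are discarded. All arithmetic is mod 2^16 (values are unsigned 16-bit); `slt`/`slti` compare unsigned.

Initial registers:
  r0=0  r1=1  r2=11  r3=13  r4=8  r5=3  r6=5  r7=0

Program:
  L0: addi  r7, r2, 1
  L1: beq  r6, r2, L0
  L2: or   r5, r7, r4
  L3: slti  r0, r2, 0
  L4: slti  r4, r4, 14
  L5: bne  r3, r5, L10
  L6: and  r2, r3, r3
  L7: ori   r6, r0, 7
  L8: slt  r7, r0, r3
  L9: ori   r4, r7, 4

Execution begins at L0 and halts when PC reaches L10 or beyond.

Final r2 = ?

13

  step pc=0: addi  r7, r2, 1  regs=(0,1,11,13,8,3,5,12)
  step pc=1: beq  r6, r2, L0  cond=F  regs=(0,1,11,13,8,3,5,12)
  step pc=2: or   r5, r7, r4  regs=(0,1,11,13,8,12,5,12)
  step pc=3: slti  r0, r2, 0  regs=(0,1,11,13,8,12,5,12)
  step pc=4: slti  r4, r4, 14  regs=(0,1,11,13,1,12,5,12)
  step pc=5: bne  r3, r5, L10  cond=T  regs=(0,1,11,13,1,12,5,12)
  step pc=6: and  r2, r3, r3  regs=(0,1,13,13,1,12,5,12)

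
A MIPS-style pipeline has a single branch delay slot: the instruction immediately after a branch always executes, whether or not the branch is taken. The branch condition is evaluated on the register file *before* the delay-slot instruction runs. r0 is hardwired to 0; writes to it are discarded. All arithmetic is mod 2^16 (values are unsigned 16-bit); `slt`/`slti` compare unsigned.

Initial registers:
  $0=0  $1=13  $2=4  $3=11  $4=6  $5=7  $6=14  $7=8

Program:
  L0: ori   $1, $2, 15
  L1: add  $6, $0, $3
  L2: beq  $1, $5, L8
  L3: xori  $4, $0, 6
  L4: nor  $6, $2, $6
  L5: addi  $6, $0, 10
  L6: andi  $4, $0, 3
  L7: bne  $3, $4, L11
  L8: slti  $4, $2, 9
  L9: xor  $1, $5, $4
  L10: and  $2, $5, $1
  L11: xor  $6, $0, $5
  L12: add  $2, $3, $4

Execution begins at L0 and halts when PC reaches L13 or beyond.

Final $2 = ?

12

#0 ori   $1, $2, 15 ; 0/15/4/11/6/7/14/8
#1 add  $6, $0, $3 ; 0/15/4/11/6/7/11/8
#2 beq  $1, $5, L8 ; 0/15/4/11/6/7/11/8 ; →fallthru
#3 xori  $4, $0, 6 ; 0/15/4/11/6/7/11/8
#4 nor  $6, $2, $6 ; 0/15/4/11/6/7/65520/8
#5 addi  $6, $0, 10 ; 0/15/4/11/6/7/10/8
#6 andi  $4, $0, 3 ; 0/15/4/11/0/7/10/8
#7 bne  $3, $4, L11 ; 0/15/4/11/0/7/10/8 ; →target
#8 slti  $4, $2, 9 ; 0/15/4/11/1/7/10/8
#11 xor  $6, $0, $5 ; 0/15/4/11/1/7/7/8
#12 add  $2, $3, $4 ; 0/15/12/11/1/7/7/8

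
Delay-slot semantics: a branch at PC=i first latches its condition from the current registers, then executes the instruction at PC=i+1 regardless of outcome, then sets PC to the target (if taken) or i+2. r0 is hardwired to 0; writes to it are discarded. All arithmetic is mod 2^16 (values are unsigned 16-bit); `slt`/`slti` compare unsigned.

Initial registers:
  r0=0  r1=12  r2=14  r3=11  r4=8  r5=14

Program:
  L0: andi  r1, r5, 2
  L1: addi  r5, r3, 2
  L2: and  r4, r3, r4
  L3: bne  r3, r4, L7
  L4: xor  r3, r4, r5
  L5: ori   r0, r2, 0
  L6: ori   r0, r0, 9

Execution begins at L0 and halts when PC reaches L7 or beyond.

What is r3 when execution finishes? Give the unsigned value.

PC=0  andi  r1, r5, 2        | r0=0 r1=2 r2=14 r3=11 r4=8 r5=14
PC=1  addi  r5, r3, 2        | r0=0 r1=2 r2=14 r3=11 r4=8 r5=13
PC=2  and  r4, r3, r4        | r0=0 r1=2 r2=14 r3=11 r4=8 r5=13
PC=3  bne  r3, r4, L7        | r0=0 r1=2 r2=14 r3=11 r4=8 r5=13  [TAKEN]
PC=4  xor  r3, r4, r5        | r0=0 r1=2 r2=14 r3=5 r4=8 r5=13

5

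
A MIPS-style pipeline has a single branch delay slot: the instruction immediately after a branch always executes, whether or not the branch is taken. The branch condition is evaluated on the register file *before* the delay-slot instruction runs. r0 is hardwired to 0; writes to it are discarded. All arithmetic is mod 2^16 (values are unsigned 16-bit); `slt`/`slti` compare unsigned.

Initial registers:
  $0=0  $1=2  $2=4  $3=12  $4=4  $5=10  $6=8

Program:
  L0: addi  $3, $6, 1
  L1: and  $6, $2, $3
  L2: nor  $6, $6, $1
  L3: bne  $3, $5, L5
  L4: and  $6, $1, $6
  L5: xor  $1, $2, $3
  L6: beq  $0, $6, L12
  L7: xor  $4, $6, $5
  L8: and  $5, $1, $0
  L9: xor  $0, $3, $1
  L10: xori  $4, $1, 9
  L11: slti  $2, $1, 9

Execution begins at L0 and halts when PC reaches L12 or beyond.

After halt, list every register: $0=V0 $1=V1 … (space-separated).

$0=0 $1=13 $2=4 $3=9 $4=10 $5=10 $6=0

#0 addi  $3, $6, 1 ; 0/2/4/9/4/10/8
#1 and  $6, $2, $3 ; 0/2/4/9/4/10/0
#2 nor  $6, $6, $1 ; 0/2/4/9/4/10/65533
#3 bne  $3, $5, L5 ; 0/2/4/9/4/10/65533 ; →target
#4 and  $6, $1, $6 ; 0/2/4/9/4/10/0
#5 xor  $1, $2, $3 ; 0/13/4/9/4/10/0
#6 beq  $0, $6, L12 ; 0/13/4/9/4/10/0 ; →target
#7 xor  $4, $6, $5 ; 0/13/4/9/10/10/0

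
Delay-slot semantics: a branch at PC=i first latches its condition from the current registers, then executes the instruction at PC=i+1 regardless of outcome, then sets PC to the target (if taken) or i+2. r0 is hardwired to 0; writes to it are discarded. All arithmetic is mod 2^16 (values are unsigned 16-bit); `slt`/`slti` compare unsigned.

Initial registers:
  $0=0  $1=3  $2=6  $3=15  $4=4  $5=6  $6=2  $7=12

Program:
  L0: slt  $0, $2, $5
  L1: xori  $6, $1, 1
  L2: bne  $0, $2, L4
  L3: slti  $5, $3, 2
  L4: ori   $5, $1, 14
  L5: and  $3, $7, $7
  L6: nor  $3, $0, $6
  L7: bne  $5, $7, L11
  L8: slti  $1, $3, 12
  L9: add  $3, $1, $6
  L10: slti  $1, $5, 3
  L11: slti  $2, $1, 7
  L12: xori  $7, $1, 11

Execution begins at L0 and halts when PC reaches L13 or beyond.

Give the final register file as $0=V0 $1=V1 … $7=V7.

$0=0 $1=0 $2=1 $3=65533 $4=4 $5=15 $6=2 $7=11

#0 slt  $0, $2, $5 ; 0/3/6/15/4/6/2/12
#1 xori  $6, $1, 1 ; 0/3/6/15/4/6/2/12
#2 bne  $0, $2, L4 ; 0/3/6/15/4/6/2/12 ; →target
#3 slti  $5, $3, 2 ; 0/3/6/15/4/0/2/12
#4 ori   $5, $1, 14 ; 0/3/6/15/4/15/2/12
#5 and  $3, $7, $7 ; 0/3/6/12/4/15/2/12
#6 nor  $3, $0, $6 ; 0/3/6/65533/4/15/2/12
#7 bne  $5, $7, L11 ; 0/3/6/65533/4/15/2/12 ; →target
#8 slti  $1, $3, 12 ; 0/0/6/65533/4/15/2/12
#11 slti  $2, $1, 7 ; 0/0/1/65533/4/15/2/12
#12 xori  $7, $1, 11 ; 0/0/1/65533/4/15/2/11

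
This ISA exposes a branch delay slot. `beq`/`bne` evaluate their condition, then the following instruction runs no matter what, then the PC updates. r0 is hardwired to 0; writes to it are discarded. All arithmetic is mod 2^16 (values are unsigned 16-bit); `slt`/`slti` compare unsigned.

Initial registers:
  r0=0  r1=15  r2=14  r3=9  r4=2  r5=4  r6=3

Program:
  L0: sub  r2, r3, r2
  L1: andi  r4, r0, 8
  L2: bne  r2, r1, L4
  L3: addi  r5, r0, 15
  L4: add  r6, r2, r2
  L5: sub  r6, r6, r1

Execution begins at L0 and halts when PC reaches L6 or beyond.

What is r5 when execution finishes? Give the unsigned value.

15

#0 sub  r2, r3, r2 ; 0/15/65531/9/2/4/3
#1 andi  r4, r0, 8 ; 0/15/65531/9/0/4/3
#2 bne  r2, r1, L4 ; 0/15/65531/9/0/4/3 ; →target
#3 addi  r5, r0, 15 ; 0/15/65531/9/0/15/3
#4 add  r6, r2, r2 ; 0/15/65531/9/0/15/65526
#5 sub  r6, r6, r1 ; 0/15/65531/9/0/15/65511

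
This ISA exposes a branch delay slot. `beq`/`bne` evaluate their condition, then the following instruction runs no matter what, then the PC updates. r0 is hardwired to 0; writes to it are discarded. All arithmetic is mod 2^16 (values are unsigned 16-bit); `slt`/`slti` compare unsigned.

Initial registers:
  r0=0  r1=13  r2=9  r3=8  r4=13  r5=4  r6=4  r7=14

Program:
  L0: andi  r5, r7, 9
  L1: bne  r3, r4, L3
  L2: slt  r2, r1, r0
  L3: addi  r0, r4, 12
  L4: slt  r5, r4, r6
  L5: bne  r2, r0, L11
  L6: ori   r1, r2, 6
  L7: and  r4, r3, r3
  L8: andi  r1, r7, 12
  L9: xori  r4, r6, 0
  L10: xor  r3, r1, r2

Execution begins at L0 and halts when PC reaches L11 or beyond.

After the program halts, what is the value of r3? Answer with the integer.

#0 andi  r5, r7, 9 ; 0/13/9/8/13/8/4/14
#1 bne  r3, r4, L3 ; 0/13/9/8/13/8/4/14 ; →target
#2 slt  r2, r1, r0 ; 0/13/0/8/13/8/4/14
#3 addi  r0, r4, 12 ; 0/13/0/8/13/8/4/14
#4 slt  r5, r4, r6 ; 0/13/0/8/13/0/4/14
#5 bne  r2, r0, L11 ; 0/13/0/8/13/0/4/14 ; →fallthru
#6 ori   r1, r2, 6 ; 0/6/0/8/13/0/4/14
#7 and  r4, r3, r3 ; 0/6/0/8/8/0/4/14
#8 andi  r1, r7, 12 ; 0/12/0/8/8/0/4/14
#9 xori  r4, r6, 0 ; 0/12/0/8/4/0/4/14
#10 xor  r3, r1, r2 ; 0/12/0/12/4/0/4/14

12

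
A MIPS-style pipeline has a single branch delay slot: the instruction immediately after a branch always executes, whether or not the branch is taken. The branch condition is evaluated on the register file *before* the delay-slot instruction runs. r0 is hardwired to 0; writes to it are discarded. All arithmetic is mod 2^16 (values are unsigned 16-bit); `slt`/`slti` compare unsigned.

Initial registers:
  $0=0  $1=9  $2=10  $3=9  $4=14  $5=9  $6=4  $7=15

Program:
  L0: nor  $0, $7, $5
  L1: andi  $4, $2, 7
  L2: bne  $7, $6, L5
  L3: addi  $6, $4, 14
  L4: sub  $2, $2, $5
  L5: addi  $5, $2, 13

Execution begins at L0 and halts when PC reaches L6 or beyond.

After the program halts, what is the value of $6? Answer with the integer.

[0] nor  $0, $7, $5  →  {$0:0, $1:9, $2:10, $3:9, $4:14, $5:9, $6:4, $7:15}
[1] andi  $4, $2, 7  →  {$0:0, $1:9, $2:10, $3:9, $4:2, $5:9, $6:4, $7:15}
[2] bne  $7, $6, L5  →  {$0:0, $1:9, $2:10, $3:9, $4:2, $5:9, $6:4, $7:15}  ⟨branch taken⟩
[3] addi  $6, $4, 14  →  {$0:0, $1:9, $2:10, $3:9, $4:2, $5:9, $6:16, $7:15}
[5] addi  $5, $2, 13  →  {$0:0, $1:9, $2:10, $3:9, $4:2, $5:23, $6:16, $7:15}

16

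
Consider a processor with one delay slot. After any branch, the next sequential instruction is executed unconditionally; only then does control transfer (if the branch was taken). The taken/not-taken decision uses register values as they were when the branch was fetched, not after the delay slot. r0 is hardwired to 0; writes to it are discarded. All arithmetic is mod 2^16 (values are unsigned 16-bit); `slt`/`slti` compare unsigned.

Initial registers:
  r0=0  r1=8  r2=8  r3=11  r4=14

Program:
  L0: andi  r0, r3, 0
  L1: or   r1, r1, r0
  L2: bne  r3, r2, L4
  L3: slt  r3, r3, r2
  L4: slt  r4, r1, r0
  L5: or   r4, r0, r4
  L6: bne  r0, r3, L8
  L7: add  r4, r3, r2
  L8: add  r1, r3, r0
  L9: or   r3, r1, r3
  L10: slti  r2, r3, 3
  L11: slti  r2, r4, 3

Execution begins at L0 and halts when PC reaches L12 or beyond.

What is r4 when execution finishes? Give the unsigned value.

[0] andi  r0, r3, 0  →  {r0:0, r1:8, r2:8, r3:11, r4:14}
[1] or   r1, r1, r0  →  {r0:0, r1:8, r2:8, r3:11, r4:14}
[2] bne  r3, r2, L4  →  {r0:0, r1:8, r2:8, r3:11, r4:14}  ⟨branch taken⟩
[3] slt  r3, r3, r2  →  {r0:0, r1:8, r2:8, r3:0, r4:14}
[4] slt  r4, r1, r0  →  {r0:0, r1:8, r2:8, r3:0, r4:0}
[5] or   r4, r0, r4  →  {r0:0, r1:8, r2:8, r3:0, r4:0}
[6] bne  r0, r3, L8  →  {r0:0, r1:8, r2:8, r3:0, r4:0}  ⟨branch fallthrough⟩
[7] add  r4, r3, r2  →  {r0:0, r1:8, r2:8, r3:0, r4:8}
[8] add  r1, r3, r0  →  {r0:0, r1:0, r2:8, r3:0, r4:8}
[9] or   r3, r1, r3  →  {r0:0, r1:0, r2:8, r3:0, r4:8}
[10] slti  r2, r3, 3  →  {r0:0, r1:0, r2:1, r3:0, r4:8}
[11] slti  r2, r4, 3  →  {r0:0, r1:0, r2:0, r3:0, r4:8}

8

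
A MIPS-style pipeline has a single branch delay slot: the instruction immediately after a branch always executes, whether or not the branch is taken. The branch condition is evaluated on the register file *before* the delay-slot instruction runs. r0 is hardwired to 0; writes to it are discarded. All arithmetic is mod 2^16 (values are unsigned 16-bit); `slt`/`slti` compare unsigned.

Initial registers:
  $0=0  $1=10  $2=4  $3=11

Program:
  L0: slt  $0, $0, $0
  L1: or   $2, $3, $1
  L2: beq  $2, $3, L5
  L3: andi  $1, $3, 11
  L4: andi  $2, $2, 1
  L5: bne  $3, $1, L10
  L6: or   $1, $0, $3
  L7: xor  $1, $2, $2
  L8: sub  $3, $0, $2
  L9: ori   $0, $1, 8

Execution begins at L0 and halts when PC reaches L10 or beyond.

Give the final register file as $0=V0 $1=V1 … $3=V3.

[0] slt  $0, $0, $0  →  {$0:0, $1:10, $2:4, $3:11}
[1] or   $2, $3, $1  →  {$0:0, $1:10, $2:11, $3:11}
[2] beq  $2, $3, L5  →  {$0:0, $1:10, $2:11, $3:11}  ⟨branch taken⟩
[3] andi  $1, $3, 11  →  {$0:0, $1:11, $2:11, $3:11}
[5] bne  $3, $1, L10  →  {$0:0, $1:11, $2:11, $3:11}  ⟨branch fallthrough⟩
[6] or   $1, $0, $3  →  {$0:0, $1:11, $2:11, $3:11}
[7] xor  $1, $2, $2  →  {$0:0, $1:0, $2:11, $3:11}
[8] sub  $3, $0, $2  →  {$0:0, $1:0, $2:11, $3:65525}
[9] ori   $0, $1, 8  →  {$0:0, $1:0, $2:11, $3:65525}

$0=0 $1=0 $2=11 $3=65525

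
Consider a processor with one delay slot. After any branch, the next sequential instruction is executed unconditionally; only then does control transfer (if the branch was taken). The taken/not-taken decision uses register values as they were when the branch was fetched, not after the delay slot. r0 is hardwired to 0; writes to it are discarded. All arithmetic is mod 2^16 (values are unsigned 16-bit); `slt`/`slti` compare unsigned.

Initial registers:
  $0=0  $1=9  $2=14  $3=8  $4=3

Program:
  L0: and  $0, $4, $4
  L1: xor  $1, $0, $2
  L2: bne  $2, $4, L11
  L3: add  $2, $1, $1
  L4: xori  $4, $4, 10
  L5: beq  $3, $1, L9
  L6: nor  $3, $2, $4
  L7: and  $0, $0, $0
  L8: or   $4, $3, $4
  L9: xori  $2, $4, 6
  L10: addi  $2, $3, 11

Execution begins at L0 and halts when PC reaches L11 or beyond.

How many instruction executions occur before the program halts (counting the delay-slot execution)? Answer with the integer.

#0 and  $0, $4, $4 ; 0/9/14/8/3
#1 xor  $1, $0, $2 ; 0/14/14/8/3
#2 bne  $2, $4, L11 ; 0/14/14/8/3 ; →target
#3 add  $2, $1, $1 ; 0/14/28/8/3

4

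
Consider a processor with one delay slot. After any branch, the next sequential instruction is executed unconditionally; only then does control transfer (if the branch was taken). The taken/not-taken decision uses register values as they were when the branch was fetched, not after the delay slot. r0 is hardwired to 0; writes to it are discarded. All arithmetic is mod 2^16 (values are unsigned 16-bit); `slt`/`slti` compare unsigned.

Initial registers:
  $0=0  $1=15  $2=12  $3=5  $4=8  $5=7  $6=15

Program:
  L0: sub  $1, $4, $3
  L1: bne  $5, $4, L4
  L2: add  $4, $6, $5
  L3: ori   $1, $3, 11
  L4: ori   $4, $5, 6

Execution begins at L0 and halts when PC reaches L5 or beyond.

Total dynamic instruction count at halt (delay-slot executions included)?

4

  step pc=0: sub  $1, $4, $3  regs=(0,3,12,5,8,7,15)
  step pc=1: bne  $5, $4, L4  cond=T  regs=(0,3,12,5,8,7,15)
  step pc=2: add  $4, $6, $5  regs=(0,3,12,5,22,7,15)
  step pc=4: ori   $4, $5, 6  regs=(0,3,12,5,7,7,15)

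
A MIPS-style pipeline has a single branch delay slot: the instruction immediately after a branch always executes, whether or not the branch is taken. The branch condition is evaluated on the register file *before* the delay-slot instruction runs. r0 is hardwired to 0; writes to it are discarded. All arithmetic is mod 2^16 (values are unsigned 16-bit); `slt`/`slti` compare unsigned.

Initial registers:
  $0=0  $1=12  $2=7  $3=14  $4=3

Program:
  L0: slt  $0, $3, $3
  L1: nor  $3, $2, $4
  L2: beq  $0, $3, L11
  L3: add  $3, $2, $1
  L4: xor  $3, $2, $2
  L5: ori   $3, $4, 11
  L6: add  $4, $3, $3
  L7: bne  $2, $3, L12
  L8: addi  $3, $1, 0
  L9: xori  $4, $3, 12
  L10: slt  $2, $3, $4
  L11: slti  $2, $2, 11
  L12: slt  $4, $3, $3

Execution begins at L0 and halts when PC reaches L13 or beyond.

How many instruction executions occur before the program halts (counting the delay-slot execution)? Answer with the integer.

#0 slt  $0, $3, $3 ; 0/12/7/14/3
#1 nor  $3, $2, $4 ; 0/12/7/65528/3
#2 beq  $0, $3, L11 ; 0/12/7/65528/3 ; →fallthru
#3 add  $3, $2, $1 ; 0/12/7/19/3
#4 xor  $3, $2, $2 ; 0/12/7/0/3
#5 ori   $3, $4, 11 ; 0/12/7/11/3
#6 add  $4, $3, $3 ; 0/12/7/11/22
#7 bne  $2, $3, L12 ; 0/12/7/11/22 ; →target
#8 addi  $3, $1, 0 ; 0/12/7/12/22
#12 slt  $4, $3, $3 ; 0/12/7/12/0

10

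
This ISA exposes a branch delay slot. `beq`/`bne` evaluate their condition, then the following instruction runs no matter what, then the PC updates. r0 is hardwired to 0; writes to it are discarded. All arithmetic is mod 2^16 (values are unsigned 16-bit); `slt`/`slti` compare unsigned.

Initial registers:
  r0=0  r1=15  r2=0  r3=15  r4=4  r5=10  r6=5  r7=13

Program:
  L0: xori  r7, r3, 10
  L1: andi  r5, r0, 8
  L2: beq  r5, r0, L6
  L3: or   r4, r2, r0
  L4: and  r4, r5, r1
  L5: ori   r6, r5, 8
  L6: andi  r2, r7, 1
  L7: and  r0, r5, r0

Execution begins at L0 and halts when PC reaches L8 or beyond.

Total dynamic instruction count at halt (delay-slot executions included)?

  step pc=0: xori  r7, r3, 10  regs=(0,15,0,15,4,10,5,5)
  step pc=1: andi  r5, r0, 8  regs=(0,15,0,15,4,0,5,5)
  step pc=2: beq  r5, r0, L6  cond=T  regs=(0,15,0,15,4,0,5,5)
  step pc=3: or   r4, r2, r0  regs=(0,15,0,15,0,0,5,5)
  step pc=6: andi  r2, r7, 1  regs=(0,15,1,15,0,0,5,5)
  step pc=7: and  r0, r5, r0  regs=(0,15,1,15,0,0,5,5)

6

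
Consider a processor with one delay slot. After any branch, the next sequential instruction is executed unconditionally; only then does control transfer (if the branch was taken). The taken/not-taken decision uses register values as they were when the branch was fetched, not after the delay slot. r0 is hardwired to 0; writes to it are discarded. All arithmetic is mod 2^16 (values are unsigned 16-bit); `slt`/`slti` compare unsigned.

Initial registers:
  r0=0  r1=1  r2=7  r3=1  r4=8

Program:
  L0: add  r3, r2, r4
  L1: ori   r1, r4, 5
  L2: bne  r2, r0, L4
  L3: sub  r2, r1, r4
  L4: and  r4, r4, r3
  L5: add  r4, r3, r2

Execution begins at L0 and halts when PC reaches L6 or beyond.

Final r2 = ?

5

  step pc=0: add  r3, r2, r4  regs=(0,1,7,15,8)
  step pc=1: ori   r1, r4, 5  regs=(0,13,7,15,8)
  step pc=2: bne  r2, r0, L4  cond=T  regs=(0,13,7,15,8)
  step pc=3: sub  r2, r1, r4  regs=(0,13,5,15,8)
  step pc=4: and  r4, r4, r3  regs=(0,13,5,15,8)
  step pc=5: add  r4, r3, r2  regs=(0,13,5,15,20)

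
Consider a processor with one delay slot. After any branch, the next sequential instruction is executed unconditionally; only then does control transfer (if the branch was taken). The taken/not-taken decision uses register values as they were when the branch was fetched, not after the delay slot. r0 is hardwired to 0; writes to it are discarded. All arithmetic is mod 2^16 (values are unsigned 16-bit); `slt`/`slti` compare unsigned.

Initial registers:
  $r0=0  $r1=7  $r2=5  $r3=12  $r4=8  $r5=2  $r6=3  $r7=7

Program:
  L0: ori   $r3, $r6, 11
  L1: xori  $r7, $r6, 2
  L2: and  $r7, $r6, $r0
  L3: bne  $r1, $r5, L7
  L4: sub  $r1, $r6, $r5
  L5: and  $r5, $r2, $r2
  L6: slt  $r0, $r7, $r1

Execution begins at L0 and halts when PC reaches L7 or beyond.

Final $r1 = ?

1

PC=0  ori   $r3, $r6, 11     | $r0=0 $r1=7 $r2=5 $r3=11 $r4=8 $r5=2 $r6=3 $r7=7
PC=1  xori  $r7, $r6, 2      | $r0=0 $r1=7 $r2=5 $r3=11 $r4=8 $r5=2 $r6=3 $r7=1
PC=2  and  $r7, $r6, $r0     | $r0=0 $r1=7 $r2=5 $r3=11 $r4=8 $r5=2 $r6=3 $r7=0
PC=3  bne  $r1, $r5, L7      | $r0=0 $r1=7 $r2=5 $r3=11 $r4=8 $r5=2 $r6=3 $r7=0  [TAKEN]
PC=4  sub  $r1, $r6, $r5     | $r0=0 $r1=1 $r2=5 $r3=11 $r4=8 $r5=2 $r6=3 $r7=0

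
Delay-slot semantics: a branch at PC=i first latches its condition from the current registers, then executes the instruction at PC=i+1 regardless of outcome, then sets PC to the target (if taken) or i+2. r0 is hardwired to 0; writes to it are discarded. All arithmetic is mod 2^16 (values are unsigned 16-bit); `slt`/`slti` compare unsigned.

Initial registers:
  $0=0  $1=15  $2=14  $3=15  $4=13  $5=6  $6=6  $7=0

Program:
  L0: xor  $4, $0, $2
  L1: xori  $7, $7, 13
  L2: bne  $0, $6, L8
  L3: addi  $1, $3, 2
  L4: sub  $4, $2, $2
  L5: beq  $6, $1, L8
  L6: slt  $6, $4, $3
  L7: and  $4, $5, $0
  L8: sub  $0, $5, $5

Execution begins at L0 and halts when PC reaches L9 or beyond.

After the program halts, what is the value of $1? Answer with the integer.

#0 xor  $4, $0, $2 ; 0/15/14/15/14/6/6/0
#1 xori  $7, $7, 13 ; 0/15/14/15/14/6/6/13
#2 bne  $0, $6, L8 ; 0/15/14/15/14/6/6/13 ; →target
#3 addi  $1, $3, 2 ; 0/17/14/15/14/6/6/13
#8 sub  $0, $5, $5 ; 0/17/14/15/14/6/6/13

17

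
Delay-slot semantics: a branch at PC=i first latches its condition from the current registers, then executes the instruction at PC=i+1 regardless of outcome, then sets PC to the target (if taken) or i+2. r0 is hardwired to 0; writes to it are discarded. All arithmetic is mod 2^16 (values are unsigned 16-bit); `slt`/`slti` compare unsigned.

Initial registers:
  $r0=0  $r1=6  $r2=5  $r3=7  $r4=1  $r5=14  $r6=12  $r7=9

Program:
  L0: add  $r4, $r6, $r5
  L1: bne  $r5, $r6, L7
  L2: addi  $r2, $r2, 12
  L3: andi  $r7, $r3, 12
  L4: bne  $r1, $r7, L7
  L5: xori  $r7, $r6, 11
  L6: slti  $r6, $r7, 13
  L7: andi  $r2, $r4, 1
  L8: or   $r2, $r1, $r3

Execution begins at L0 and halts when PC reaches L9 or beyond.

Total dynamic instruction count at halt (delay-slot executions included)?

5

#0 add  $r4, $r6, $r5 ; 0/6/5/7/26/14/12/9
#1 bne  $r5, $r6, L7 ; 0/6/5/7/26/14/12/9 ; →target
#2 addi  $r2, $r2, 12 ; 0/6/17/7/26/14/12/9
#7 andi  $r2, $r4, 1 ; 0/6/0/7/26/14/12/9
#8 or   $r2, $r1, $r3 ; 0/6/7/7/26/14/12/9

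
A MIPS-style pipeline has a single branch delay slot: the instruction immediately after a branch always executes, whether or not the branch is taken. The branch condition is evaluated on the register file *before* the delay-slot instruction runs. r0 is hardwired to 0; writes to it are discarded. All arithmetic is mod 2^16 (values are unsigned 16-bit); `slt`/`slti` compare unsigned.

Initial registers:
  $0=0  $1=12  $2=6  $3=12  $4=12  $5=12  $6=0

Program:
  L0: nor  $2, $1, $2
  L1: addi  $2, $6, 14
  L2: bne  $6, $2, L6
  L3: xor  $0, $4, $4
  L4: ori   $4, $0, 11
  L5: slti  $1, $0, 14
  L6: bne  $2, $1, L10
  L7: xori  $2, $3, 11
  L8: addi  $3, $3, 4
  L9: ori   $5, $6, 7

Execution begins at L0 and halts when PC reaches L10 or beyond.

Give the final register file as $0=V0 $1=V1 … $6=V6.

[0] nor  $2, $1, $2  →  {$0:0, $1:12, $2:65521, $3:12, $4:12, $5:12, $6:0}
[1] addi  $2, $6, 14  →  {$0:0, $1:12, $2:14, $3:12, $4:12, $5:12, $6:0}
[2] bne  $6, $2, L6  →  {$0:0, $1:12, $2:14, $3:12, $4:12, $5:12, $6:0}  ⟨branch taken⟩
[3] xor  $0, $4, $4  →  {$0:0, $1:12, $2:14, $3:12, $4:12, $5:12, $6:0}
[6] bne  $2, $1, L10  →  {$0:0, $1:12, $2:14, $3:12, $4:12, $5:12, $6:0}  ⟨branch taken⟩
[7] xori  $2, $3, 11  →  {$0:0, $1:12, $2:7, $3:12, $4:12, $5:12, $6:0}

$0=0 $1=12 $2=7 $3=12 $4=12 $5=12 $6=0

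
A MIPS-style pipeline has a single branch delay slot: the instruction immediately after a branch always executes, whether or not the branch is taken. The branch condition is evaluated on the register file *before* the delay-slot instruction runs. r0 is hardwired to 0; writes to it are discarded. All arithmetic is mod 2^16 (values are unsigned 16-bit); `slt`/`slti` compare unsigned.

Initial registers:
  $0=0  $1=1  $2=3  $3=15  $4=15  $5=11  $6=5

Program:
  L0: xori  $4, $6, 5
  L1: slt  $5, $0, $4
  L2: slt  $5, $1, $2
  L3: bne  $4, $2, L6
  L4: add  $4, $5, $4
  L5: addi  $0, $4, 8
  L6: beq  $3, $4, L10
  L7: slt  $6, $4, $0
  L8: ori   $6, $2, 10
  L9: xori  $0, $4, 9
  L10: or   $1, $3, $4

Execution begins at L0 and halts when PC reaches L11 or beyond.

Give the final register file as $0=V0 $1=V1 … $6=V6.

[0] xori  $4, $6, 5  →  {$0:0, $1:1, $2:3, $3:15, $4:0, $5:11, $6:5}
[1] slt  $5, $0, $4  →  {$0:0, $1:1, $2:3, $3:15, $4:0, $5:0, $6:5}
[2] slt  $5, $1, $2  →  {$0:0, $1:1, $2:3, $3:15, $4:0, $5:1, $6:5}
[3] bne  $4, $2, L6  →  {$0:0, $1:1, $2:3, $3:15, $4:0, $5:1, $6:5}  ⟨branch taken⟩
[4] add  $4, $5, $4  →  {$0:0, $1:1, $2:3, $3:15, $4:1, $5:1, $6:5}
[6] beq  $3, $4, L10  →  {$0:0, $1:1, $2:3, $3:15, $4:1, $5:1, $6:5}  ⟨branch fallthrough⟩
[7] slt  $6, $4, $0  →  {$0:0, $1:1, $2:3, $3:15, $4:1, $5:1, $6:0}
[8] ori   $6, $2, 10  →  {$0:0, $1:1, $2:3, $3:15, $4:1, $5:1, $6:11}
[9] xori  $0, $4, 9  →  {$0:0, $1:1, $2:3, $3:15, $4:1, $5:1, $6:11}
[10] or   $1, $3, $4  →  {$0:0, $1:15, $2:3, $3:15, $4:1, $5:1, $6:11}

$0=0 $1=15 $2=3 $3=15 $4=1 $5=1 $6=11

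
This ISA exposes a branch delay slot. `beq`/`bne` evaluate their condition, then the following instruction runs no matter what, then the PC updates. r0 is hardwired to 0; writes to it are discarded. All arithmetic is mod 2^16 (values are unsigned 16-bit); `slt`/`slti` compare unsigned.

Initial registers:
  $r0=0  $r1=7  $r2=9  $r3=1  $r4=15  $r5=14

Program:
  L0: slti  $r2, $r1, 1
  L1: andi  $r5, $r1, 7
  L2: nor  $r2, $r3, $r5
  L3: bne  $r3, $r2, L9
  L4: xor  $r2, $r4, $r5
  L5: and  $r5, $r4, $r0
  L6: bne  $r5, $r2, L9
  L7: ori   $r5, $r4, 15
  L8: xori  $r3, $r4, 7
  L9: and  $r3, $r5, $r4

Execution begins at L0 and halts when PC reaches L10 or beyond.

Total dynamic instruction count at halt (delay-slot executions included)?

[0] slti  $r2, $r1, 1  →  {$r0:0, $r1:7, $r2:0, $r3:1, $r4:15, $r5:14}
[1] andi  $r5, $r1, 7  →  {$r0:0, $r1:7, $r2:0, $r3:1, $r4:15, $r5:7}
[2] nor  $r2, $r3, $r5  →  {$r0:0, $r1:7, $r2:65528, $r3:1, $r4:15, $r5:7}
[3] bne  $r3, $r2, L9  →  {$r0:0, $r1:7, $r2:65528, $r3:1, $r4:15, $r5:7}  ⟨branch taken⟩
[4] xor  $r2, $r4, $r5  →  {$r0:0, $r1:7, $r2:8, $r3:1, $r4:15, $r5:7}
[9] and  $r3, $r5, $r4  →  {$r0:0, $r1:7, $r2:8, $r3:7, $r4:15, $r5:7}

6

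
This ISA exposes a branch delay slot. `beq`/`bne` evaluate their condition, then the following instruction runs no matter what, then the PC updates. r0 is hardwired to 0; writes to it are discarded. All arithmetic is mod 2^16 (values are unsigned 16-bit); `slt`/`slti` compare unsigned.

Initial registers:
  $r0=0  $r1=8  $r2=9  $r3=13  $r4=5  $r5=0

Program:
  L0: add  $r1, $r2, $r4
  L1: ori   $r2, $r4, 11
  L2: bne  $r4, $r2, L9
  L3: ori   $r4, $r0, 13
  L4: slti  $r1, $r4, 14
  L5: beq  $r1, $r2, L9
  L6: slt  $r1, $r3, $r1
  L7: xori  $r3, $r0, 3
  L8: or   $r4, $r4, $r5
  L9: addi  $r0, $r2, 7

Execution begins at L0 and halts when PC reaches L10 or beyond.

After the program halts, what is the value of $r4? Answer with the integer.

13

  step pc=0: add  $r1, $r2, $r4  regs=(0,14,9,13,5,0)
  step pc=1: ori   $r2, $r4, 11  regs=(0,14,15,13,5,0)
  step pc=2: bne  $r4, $r2, L9  cond=T  regs=(0,14,15,13,5,0)
  step pc=3: ori   $r4, $r0, 13  regs=(0,14,15,13,13,0)
  step pc=9: addi  $r0, $r2, 7  regs=(0,14,15,13,13,0)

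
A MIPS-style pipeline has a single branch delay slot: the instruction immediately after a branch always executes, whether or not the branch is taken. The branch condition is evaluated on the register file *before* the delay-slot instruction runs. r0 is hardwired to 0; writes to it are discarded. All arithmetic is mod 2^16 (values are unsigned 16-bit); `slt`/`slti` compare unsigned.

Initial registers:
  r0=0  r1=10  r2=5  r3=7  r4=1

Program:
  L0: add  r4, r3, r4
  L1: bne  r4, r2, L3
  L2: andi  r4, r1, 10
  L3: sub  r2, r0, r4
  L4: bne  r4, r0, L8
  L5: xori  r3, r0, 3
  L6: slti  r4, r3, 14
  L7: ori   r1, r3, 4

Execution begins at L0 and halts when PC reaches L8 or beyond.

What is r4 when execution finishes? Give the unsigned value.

#0 add  r4, r3, r4 ; 0/10/5/7/8
#1 bne  r4, r2, L3 ; 0/10/5/7/8 ; →target
#2 andi  r4, r1, 10 ; 0/10/5/7/10
#3 sub  r2, r0, r4 ; 0/10/65526/7/10
#4 bne  r4, r0, L8 ; 0/10/65526/7/10 ; →target
#5 xori  r3, r0, 3 ; 0/10/65526/3/10

10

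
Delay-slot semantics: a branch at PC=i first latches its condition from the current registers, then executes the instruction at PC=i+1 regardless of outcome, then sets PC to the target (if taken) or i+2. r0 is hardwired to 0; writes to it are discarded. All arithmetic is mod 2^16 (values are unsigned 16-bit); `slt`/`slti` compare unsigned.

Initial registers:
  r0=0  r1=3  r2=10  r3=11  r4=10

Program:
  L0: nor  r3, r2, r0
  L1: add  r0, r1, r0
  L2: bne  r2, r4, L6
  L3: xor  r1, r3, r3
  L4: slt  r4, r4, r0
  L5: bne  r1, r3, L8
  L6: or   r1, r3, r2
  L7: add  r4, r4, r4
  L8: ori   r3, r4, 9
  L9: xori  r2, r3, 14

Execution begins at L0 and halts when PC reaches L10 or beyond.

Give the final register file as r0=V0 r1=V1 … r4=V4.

r0=0 r1=65535 r2=7 r3=9 r4=0

PC=0  nor  r3, r2, r0        | r0=0 r1=3 r2=10 r3=65525 r4=10
PC=1  add  r0, r1, r0        | r0=0 r1=3 r2=10 r3=65525 r4=10
PC=2  bne  r2, r4, L6        | r0=0 r1=3 r2=10 r3=65525 r4=10  [not taken]
PC=3  xor  r1, r3, r3        | r0=0 r1=0 r2=10 r3=65525 r4=10
PC=4  slt  r4, r4, r0        | r0=0 r1=0 r2=10 r3=65525 r4=0
PC=5  bne  r1, r3, L8        | r0=0 r1=0 r2=10 r3=65525 r4=0  [TAKEN]
PC=6  or   r1, r3, r2        | r0=0 r1=65535 r2=10 r3=65525 r4=0
PC=8  ori   r3, r4, 9        | r0=0 r1=65535 r2=10 r3=9 r4=0
PC=9  xori  r2, r3, 14       | r0=0 r1=65535 r2=7 r3=9 r4=0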